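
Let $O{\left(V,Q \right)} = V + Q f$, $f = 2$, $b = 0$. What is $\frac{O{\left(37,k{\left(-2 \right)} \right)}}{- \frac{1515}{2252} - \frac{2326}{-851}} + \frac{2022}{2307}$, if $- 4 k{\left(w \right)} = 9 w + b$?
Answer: $\frac{70454122886}{3036694103} \approx 23.201$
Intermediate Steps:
$k{\left(w \right)} = - \frac{9 w}{4}$ ($k{\left(w \right)} = - \frac{9 w + 0}{4} = - \frac{9 w}{4}$)
$O{\left(V,Q \right)} = V + 2 Q$ ($O{\left(V,Q \right)} = V + Q 2 = V + 2 Q$)
$\frac{O{\left(37,k{\left(-2 \right)} \right)}}{- \frac{1515}{2252} - \frac{2326}{-851}} + \frac{2022}{2307} = \frac{37 + 2 \left(\left(- \frac{9}{4}\right) \left(-2\right)\right)}{- \frac{1515}{2252} - \frac{2326}{-851}} + \frac{2022}{2307} = \frac{37 + 2 \cdot \frac{9}{2}}{\left(-1515\right) \frac{1}{2252} - - \frac{2326}{851}} + 2022 \cdot \frac{1}{2307} = \frac{37 + 9}{- \frac{1515}{2252} + \frac{2326}{851}} + \frac{674}{769} = \frac{46}{\frac{3948887}{1916452}} + \frac{674}{769} = 46 \cdot \frac{1916452}{3948887} + \frac{674}{769} = \frac{88156792}{3948887} + \frac{674}{769} = \frac{70454122886}{3036694103}$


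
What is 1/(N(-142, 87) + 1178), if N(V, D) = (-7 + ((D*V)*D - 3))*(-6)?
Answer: 1/6450026 ≈ 1.5504e-7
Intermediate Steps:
N(V, D) = 60 - 6*V*D² (N(V, D) = (-7 + (V*D² - 3))*(-6) = (-7 + (-3 + V*D²))*(-6) = (-10 + V*D²)*(-6) = 60 - 6*V*D²)
1/(N(-142, 87) + 1178) = 1/((60 - 6*(-142)*87²) + 1178) = 1/((60 - 6*(-142)*7569) + 1178) = 1/((60 + 6448788) + 1178) = 1/(6448848 + 1178) = 1/6450026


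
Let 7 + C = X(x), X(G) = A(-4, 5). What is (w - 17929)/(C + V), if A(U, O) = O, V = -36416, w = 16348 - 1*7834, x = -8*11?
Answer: 9415/36418 ≈ 0.25853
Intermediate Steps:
x = -88
w = 8514 (w = 16348 - 7834 = 8514)
X(G) = 5
C = -2 (C = -7 + 5 = -2)
(w - 17929)/(C + V) = (8514 - 17929)/(-2 - 36416) = -9415/(-36418) = -9415*(-1/36418) = 9415/36418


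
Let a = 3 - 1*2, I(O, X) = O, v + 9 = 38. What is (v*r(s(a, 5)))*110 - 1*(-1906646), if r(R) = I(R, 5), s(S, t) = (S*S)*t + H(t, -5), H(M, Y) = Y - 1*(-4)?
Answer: 1919406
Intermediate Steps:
v = 29 (v = -9 + 38 = 29)
H(M, Y) = 4 + Y (H(M, Y) = Y + 4 = 4 + Y)
a = 1 (a = 3 - 2 = 1)
s(S, t) = -1 + t*S² (s(S, t) = (S*S)*t + (4 - 5) = S²*t - 1 = t*S² - 1 = -1 + t*S²)
r(R) = R
(v*r(s(a, 5)))*110 - 1*(-1906646) = (29*(-1 + 5*1²))*110 - 1*(-1906646) = (29*(-1 + 5*1))*110 + 1906646 = (29*(-1 + 5))*110 + 1906646 = (29*4)*110 + 1906646 = 116*110 + 1906646 = 12760 + 1906646 = 1919406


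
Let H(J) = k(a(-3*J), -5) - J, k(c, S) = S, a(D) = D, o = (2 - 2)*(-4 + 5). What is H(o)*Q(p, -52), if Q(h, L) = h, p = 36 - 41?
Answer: 25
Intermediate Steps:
p = -5
o = 0 (o = 0*1 = 0)
H(J) = -5 - J
H(o)*Q(p, -52) = (-5 - 1*0)*(-5) = (-5 + 0)*(-5) = -5*(-5) = 25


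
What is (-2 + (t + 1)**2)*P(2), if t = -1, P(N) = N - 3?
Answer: 2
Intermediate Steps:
P(N) = -3 + N
(-2 + (t + 1)**2)*P(2) = (-2 + (-1 + 1)**2)*(-3 + 2) = (-2 + 0**2)*(-1) = (-2 + 0)*(-1) = -2*(-1) = 2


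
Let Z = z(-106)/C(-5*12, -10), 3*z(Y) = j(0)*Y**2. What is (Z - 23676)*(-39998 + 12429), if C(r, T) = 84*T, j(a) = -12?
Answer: 68381099978/105 ≈ 6.5125e+8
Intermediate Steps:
z(Y) = -4*Y**2 (z(Y) = (-12*Y**2)/3 = -4*Y**2)
Z = 5618/105 (Z = (-4*(-106)**2)/((84*(-10))) = -4*11236/(-840) = -44944*(-1/840) = 5618/105 ≈ 53.505)
(Z - 23676)*(-39998 + 12429) = (5618/105 - 23676)*(-39998 + 12429) = -2480362/105*(-27569) = 68381099978/105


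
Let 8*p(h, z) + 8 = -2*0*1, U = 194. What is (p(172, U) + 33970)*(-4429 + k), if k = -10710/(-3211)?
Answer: -2856372609/19 ≈ -1.5034e+8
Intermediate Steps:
p(h, z) = -1 (p(h, z) = -1 + (-2*0*1)/8 = -1 + (0*1)/8 = -1 + (⅛)*0 = -1 + 0 = -1)
k = 10710/3211 (k = -10710*(-1/3211) = 10710/3211 ≈ 3.3354)
(p(172, U) + 33970)*(-4429 + k) = (-1 + 33970)*(-4429 + 10710/3211) = 33969*(-14210809/3211) = -2856372609/19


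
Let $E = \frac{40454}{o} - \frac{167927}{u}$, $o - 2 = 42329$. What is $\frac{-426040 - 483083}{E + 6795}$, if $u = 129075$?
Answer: $- \frac{4967333363405475}{37125135723088} \approx -133.8$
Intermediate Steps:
$o = 42331$ ($o = 2 + 42329 = 42331$)
$E = - \frac{1886917787}{5463873825}$ ($E = \frac{40454}{42331} - \frac{167927}{129075} = - \frac{1886917787}{5463873825} \approx -0.34534$)
$\frac{-426040 - 483083}{E + 6795} = \frac{-426040 - 483083}{- \frac{1886917787}{5463873825} + 6795} = - \frac{909123}{\frac{37125135723088}{5463873825}} = \left(-909123\right) \frac{5463873825}{37125135723088} = - \frac{4967333363405475}{37125135723088}$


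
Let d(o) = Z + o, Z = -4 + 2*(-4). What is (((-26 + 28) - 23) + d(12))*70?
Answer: -1470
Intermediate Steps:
Z = -12 (Z = -4 - 8 = -12)
d(o) = -12 + o
(((-26 + 28) - 23) + d(12))*70 = (((-26 + 28) - 23) + (-12 + 12))*70 = ((2 - 23) + 0)*70 = (-21 + 0)*70 = -21*70 = -1470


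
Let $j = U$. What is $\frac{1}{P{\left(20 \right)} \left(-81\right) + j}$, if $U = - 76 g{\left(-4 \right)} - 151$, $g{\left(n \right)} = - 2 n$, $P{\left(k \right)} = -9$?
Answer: $- \frac{1}{30} \approx -0.033333$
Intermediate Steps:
$U = -759$ ($U = - 76 \left(\left(-2\right) \left(-4\right)\right) - 151 = \left(-76\right) 8 - 151 = -608 - 151 = -759$)
$j = -759$
$\frac{1}{P{\left(20 \right)} \left(-81\right) + j} = \frac{1}{\left(-9\right) \left(-81\right) - 759} = \frac{1}{729 - 759} = \frac{1}{-30} = - \frac{1}{30}$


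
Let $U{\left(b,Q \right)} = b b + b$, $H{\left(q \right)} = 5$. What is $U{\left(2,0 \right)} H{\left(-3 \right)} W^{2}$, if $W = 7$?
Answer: $1470$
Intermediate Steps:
$U{\left(b,Q \right)} = b + b^{2}$ ($U{\left(b,Q \right)} = b^{2} + b = b + b^{2}$)
$U{\left(2,0 \right)} H{\left(-3 \right)} W^{2} = 2 \left(1 + 2\right) 5 \cdot 7^{2} = 2 \cdot 3 \cdot 5 \cdot 49 = 6 \cdot 5 \cdot 49 = 30 \cdot 49 = 1470$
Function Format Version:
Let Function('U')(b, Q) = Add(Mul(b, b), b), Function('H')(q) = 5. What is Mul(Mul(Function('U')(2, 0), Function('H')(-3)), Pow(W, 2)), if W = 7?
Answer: 1470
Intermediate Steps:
Function('U')(b, Q) = Add(b, Pow(b, 2)) (Function('U')(b, Q) = Add(Pow(b, 2), b) = Add(b, Pow(b, 2)))
Mul(Mul(Function('U')(2, 0), Function('H')(-3)), Pow(W, 2)) = Mul(Mul(Mul(2, Add(1, 2)), 5), Pow(7, 2)) = Mul(Mul(Mul(2, 3), 5), 49) = Mul(Mul(6, 5), 49) = Mul(30, 49) = 1470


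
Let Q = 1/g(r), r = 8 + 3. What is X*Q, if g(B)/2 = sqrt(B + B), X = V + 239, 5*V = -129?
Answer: 533*sqrt(22)/110 ≈ 22.727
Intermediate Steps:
V = -129/5 (V = (1/5)*(-129) = -129/5 ≈ -25.800)
X = 1066/5 (X = -129/5 + 239 = 1066/5 ≈ 213.20)
r = 11
g(B) = 2*sqrt(2)*sqrt(B) (g(B) = 2*sqrt(B + B) = 2*sqrt(2*B) = 2*(sqrt(2)*sqrt(B)) = 2*sqrt(2)*sqrt(B))
Q = sqrt(22)/44 (Q = 1/(2*sqrt(2)*sqrt(11)) = 1/(2*sqrt(22)) = sqrt(22)/44 ≈ 0.10660)
X*Q = 1066*(sqrt(22)/44)/5 = 533*sqrt(22)/110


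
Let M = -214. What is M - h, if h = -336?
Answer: 122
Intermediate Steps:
M - h = -214 - 1*(-336) = -214 + 336 = 122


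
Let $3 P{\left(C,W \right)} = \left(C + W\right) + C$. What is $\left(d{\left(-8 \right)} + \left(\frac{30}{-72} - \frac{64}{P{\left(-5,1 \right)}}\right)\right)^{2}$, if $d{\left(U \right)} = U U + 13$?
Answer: $\frac{1380625}{144} \approx 9587.7$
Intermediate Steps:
$P{\left(C,W \right)} = \frac{W}{3} + \frac{2 C}{3}$ ($P{\left(C,W \right)} = \frac{\left(C + W\right) + C}{3} = \frac{W + 2 C}{3} = \frac{W}{3} + \frac{2 C}{3}$)
$d{\left(U \right)} = 13 + U^{2}$ ($d{\left(U \right)} = U^{2} + 13 = 13 + U^{2}$)
$\left(d{\left(-8 \right)} + \left(\frac{30}{-72} - \frac{64}{P{\left(-5,1 \right)}}\right)\right)^{2} = \left(\left(13 + \left(-8\right)^{2}\right) - \left(\frac{5}{12} + \frac{64}{\frac{1}{3} \cdot 1 + \frac{2}{3} \left(-5\right)}\right)\right)^{2} = \left(\left(13 + 64\right) - \left(\frac{5}{12} + \frac{64}{\frac{1}{3} - \frac{10}{3}}\right)\right)^{2} = \left(77 - \left(\frac{5}{12} + \frac{64}{-3}\right)\right)^{2} = \left(77 - - \frac{251}{12}\right)^{2} = \left(77 + \left(- \frac{5}{12} + \frac{64}{3}\right)\right)^{2} = \left(77 + \frac{251}{12}\right)^{2} = \left(\frac{1175}{12}\right)^{2} = \frac{1380625}{144}$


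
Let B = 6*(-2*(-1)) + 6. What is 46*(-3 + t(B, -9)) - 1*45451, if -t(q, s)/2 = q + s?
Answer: -46417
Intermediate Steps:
B = 18 (B = 6*2 + 6 = 12 + 6 = 18)
t(q, s) = -2*q - 2*s (t(q, s) = -2*(q + s) = -2*q - 2*s)
46*(-3 + t(B, -9)) - 1*45451 = 46*(-3 + (-2*18 - 2*(-9))) - 1*45451 = 46*(-3 + (-36 + 18)) - 45451 = 46*(-3 - 18) - 45451 = 46*(-21) - 45451 = -966 - 45451 = -46417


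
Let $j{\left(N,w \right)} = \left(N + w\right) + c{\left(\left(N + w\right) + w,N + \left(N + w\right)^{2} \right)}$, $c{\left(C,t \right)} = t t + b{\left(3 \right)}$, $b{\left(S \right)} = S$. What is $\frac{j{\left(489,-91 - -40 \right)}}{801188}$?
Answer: $\frac{18495991665}{400594} \approx 46171.0$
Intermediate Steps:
$c{\left(C,t \right)} = 3 + t^{2}$ ($c{\left(C,t \right)} = t t + 3 = t^{2} + 3 = 3 + t^{2}$)
$j{\left(N,w \right)} = 3 + N + w + \left(N + \left(N + w\right)^{2}\right)^{2}$ ($j{\left(N,w \right)} = \left(N + w\right) + \left(3 + \left(N + \left(N + w\right)^{2}\right)^{2}\right) = 3 + N + w + \left(N + \left(N + w\right)^{2}\right)^{2}$)
$\frac{j{\left(489,-91 - -40 \right)}}{801188} = \frac{3 + 489 - 51 + \left(489 + \left(489 - 51\right)^{2}\right)^{2}}{801188} = \left(3 + 489 + \left(-91 + 40\right) + \left(489 + \left(489 + \left(-91 + 40\right)\right)^{2}\right)^{2}\right) \frac{1}{801188} = \left(3 + 489 - 51 + \left(489 + \left(489 - 51\right)^{2}\right)^{2}\right) \frac{1}{801188} = \left(3 + 489 - 51 + \left(489 + 438^{2}\right)^{2}\right) \frac{1}{801188} = \left(3 + 489 - 51 + \left(489 + 191844\right)^{2}\right) \frac{1}{801188} = \left(3 + 489 - 51 + 192333^{2}\right) \frac{1}{801188} = \left(3 + 489 - 51 + 36991982889\right) \frac{1}{801188} = 36991983330 \cdot \frac{1}{801188} = \frac{18495991665}{400594}$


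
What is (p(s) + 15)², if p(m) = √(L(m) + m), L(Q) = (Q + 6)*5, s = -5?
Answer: 225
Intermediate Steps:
L(Q) = 30 + 5*Q (L(Q) = (6 + Q)*5 = 30 + 5*Q)
p(m) = √(30 + 6*m) (p(m) = √((30 + 5*m) + m) = √(30 + 6*m))
(p(s) + 15)² = (√(30 + 6*(-5)) + 15)² = (√(30 - 30) + 15)² = (√0 + 15)² = (0 + 15)² = 15² = 225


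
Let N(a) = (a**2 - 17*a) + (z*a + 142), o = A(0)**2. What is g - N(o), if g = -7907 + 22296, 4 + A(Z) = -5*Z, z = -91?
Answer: 15719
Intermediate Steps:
A(Z) = -4 - 5*Z
o = 16 (o = (-4 - 5*0)**2 = (-4 + 0)**2 = (-4)**2 = 16)
N(a) = 142 + a**2 - 108*a (N(a) = (a**2 - 17*a) + (-91*a + 142) = (a**2 - 17*a) + (142 - 91*a) = 142 + a**2 - 108*a)
g = 14389
g - N(o) = 14389 - (142 + 16**2 - 108*16) = 14389 - (142 + 256 - 1728) = 14389 - 1*(-1330) = 14389 + 1330 = 15719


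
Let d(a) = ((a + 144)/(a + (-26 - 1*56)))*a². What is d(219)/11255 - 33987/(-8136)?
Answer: 64684075831/4181727720 ≈ 15.468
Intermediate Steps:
d(a) = a²*(144 + a)/(-82 + a) (d(a) = ((144 + a)/(a + (-26 - 56)))*a² = ((144 + a)/(a - 82))*a² = ((144 + a)/(-82 + a))*a² = a²*(144 + a)/(-82 + a))
d(219)/11255 - 33987/(-8136) = (219²*(144 + 219)/(-82 + 219))/11255 - 33987/(-8136) = (47961*363/137)*(1/11255) - 33987*(-1/8136) = (47961*(1/137)*363)*(1/11255) + 11329/2712 = (17409843/137)*(1/11255) + 11329/2712 = 17409843/1541935 + 11329/2712 = 64684075831/4181727720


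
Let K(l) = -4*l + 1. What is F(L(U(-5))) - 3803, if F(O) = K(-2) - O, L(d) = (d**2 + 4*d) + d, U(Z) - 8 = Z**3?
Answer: -16898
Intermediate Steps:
U(Z) = 8 + Z**3
K(l) = 1 - 4*l
L(d) = d**2 + 5*d
F(O) = 9 - O (F(O) = (1 - 4*(-2)) - O = (1 + 8) - O = 9 - O)
F(L(U(-5))) - 3803 = (9 - (8 + (-5)**3)*(5 + (8 + (-5)**3))) - 3803 = (9 - (8 - 125)*(5 + (8 - 125))) - 3803 = (9 - (-117)*(5 - 117)) - 3803 = (9 - (-117)*(-112)) - 3803 = (9 - 1*13104) - 3803 = (9 - 13104) - 3803 = -13095 - 3803 = -16898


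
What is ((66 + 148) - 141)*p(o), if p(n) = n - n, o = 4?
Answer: 0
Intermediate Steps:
p(n) = 0
((66 + 148) - 141)*p(o) = ((66 + 148) - 141)*0 = (214 - 141)*0 = 73*0 = 0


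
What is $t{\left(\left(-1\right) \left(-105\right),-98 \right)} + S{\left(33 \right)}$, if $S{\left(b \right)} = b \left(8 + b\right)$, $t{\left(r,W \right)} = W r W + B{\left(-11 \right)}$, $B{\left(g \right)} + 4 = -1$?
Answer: $1009768$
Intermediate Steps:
$B{\left(g \right)} = -5$ ($B{\left(g \right)} = -4 - 1 = -5$)
$t{\left(r,W \right)} = -5 + r W^{2}$ ($t{\left(r,W \right)} = W r W - 5 = r W^{2} - 5 = -5 + r W^{2}$)
$t{\left(\left(-1\right) \left(-105\right),-98 \right)} + S{\left(33 \right)} = \left(-5 + \left(-1\right) \left(-105\right) \left(-98\right)^{2}\right) + 33 \left(8 + 33\right) = \left(-5 + 105 \cdot 9604\right) + 33 \cdot 41 = \left(-5 + 1008420\right) + 1353 = 1008415 + 1353 = 1009768$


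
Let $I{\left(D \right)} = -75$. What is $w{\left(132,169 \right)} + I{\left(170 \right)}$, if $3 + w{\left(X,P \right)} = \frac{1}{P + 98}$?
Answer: $- \frac{20825}{267} \approx -77.996$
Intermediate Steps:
$w{\left(X,P \right)} = -3 + \frac{1}{98 + P}$ ($w{\left(X,P \right)} = -3 + \frac{1}{P + 98} = -3 + \frac{1}{98 + P}$)
$w{\left(132,169 \right)} + I{\left(170 \right)} = \frac{-293 - 507}{98 + 169} - 75 = \frac{-293 - 507}{267} - 75 = \frac{1}{267} \left(-800\right) - 75 = - \frac{800}{267} - 75 = - \frac{20825}{267}$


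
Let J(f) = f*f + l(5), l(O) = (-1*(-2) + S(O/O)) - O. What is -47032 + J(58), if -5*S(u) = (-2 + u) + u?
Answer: -43671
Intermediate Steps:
S(u) = ⅖ - 2*u/5 (S(u) = -((-2 + u) + u)/5 = -(-2 + 2*u)/5 = ⅖ - 2*u/5)
l(O) = 2 - O (l(O) = (-1*(-2) + (⅖ - 2*O/(5*O))) - O = (2 + (⅖ - ⅖*1)) - O = (2 + (⅖ - ⅖)) - O = (2 + 0) - O = 2 - O)
J(f) = -3 + f² (J(f) = f*f + (2 - 1*5) = f² + (2 - 5) = f² - 3 = -3 + f²)
-47032 + J(58) = -47032 + (-3 + 58²) = -47032 + (-3 + 3364) = -47032 + 3361 = -43671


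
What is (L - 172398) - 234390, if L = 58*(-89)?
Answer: -411950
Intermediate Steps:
L = -5162
(L - 172398) - 234390 = (-5162 - 172398) - 234390 = -177560 - 234390 = -411950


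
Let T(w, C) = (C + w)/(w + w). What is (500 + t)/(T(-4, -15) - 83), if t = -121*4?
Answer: -128/645 ≈ -0.19845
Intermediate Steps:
T(w, C) = (C + w)/(2*w) (T(w, C) = (C + w)/((2*w)) = (C + w)*(1/(2*w)) = (C + w)/(2*w))
t = -484
(500 + t)/(T(-4, -15) - 83) = (500 - 484)/((½)*(-15 - 4)/(-4) - 83) = 16/((½)*(-¼)*(-19) - 83) = 16/(19/8 - 83) = 16/(-645/8) = 16*(-8/645) = -128/645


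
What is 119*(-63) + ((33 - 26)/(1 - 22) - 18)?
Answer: -22546/3 ≈ -7515.3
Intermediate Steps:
119*(-63) + ((33 - 26)/(1 - 22) - 18) = -7497 + (7/(-21) - 18) = -7497 + (7*(-1/21) - 18) = -7497 + (-1/3 - 18) = -7497 - 55/3 = -22546/3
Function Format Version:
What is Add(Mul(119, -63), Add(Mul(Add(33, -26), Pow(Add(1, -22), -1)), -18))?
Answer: Rational(-22546, 3) ≈ -7515.3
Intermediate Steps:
Add(Mul(119, -63), Add(Mul(Add(33, -26), Pow(Add(1, -22), -1)), -18)) = Add(-7497, Add(Mul(7, Pow(-21, -1)), -18)) = Add(-7497, Add(Mul(7, Rational(-1, 21)), -18)) = Add(-7497, Add(Rational(-1, 3), -18)) = Add(-7497, Rational(-55, 3)) = Rational(-22546, 3)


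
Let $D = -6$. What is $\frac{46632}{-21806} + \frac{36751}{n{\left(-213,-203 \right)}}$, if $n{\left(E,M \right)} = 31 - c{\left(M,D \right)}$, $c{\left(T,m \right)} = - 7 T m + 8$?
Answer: $\frac{201367669}{93209747} \approx 2.1604$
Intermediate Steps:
$c{\left(T,m \right)} = 8 - 7 T m$ ($c{\left(T,m \right)} = - 7 T m + 8 = 8 - 7 T m$)
$n{\left(E,M \right)} = 23 - 42 M$ ($n{\left(E,M \right)} = 31 - \left(8 - 7 M \left(-6\right)\right) = 31 - \left(8 + 42 M\right) = 23 - 42 M$)
$\frac{46632}{-21806} + \frac{36751}{n{\left(-213,-203 \right)}} = \frac{46632}{-21806} + \frac{36751}{23 - -8526} = 46632 \left(- \frac{1}{21806}\right) + \frac{36751}{23 + 8526} = - \frac{23316}{10903} + \frac{36751}{8549} = \frac{201367669}{93209747}$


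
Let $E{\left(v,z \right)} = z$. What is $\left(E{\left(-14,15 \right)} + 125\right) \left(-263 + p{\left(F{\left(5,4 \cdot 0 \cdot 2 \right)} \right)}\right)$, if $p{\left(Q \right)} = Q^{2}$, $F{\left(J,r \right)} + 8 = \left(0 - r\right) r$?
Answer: $-27860$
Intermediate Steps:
$F{\left(J,r \right)} = -8 - r^{2}$ ($F{\left(J,r \right)} = -8 + \left(0 - r\right) r = -8 + - r r = -8 - r^{2}$)
$\left(E{\left(-14,15 \right)} + 125\right) \left(-263 + p{\left(F{\left(5,4 \cdot 0 \cdot 2 \right)} \right)}\right) = \left(15 + 125\right) \left(-263 + \left(-8 - \left(4 \cdot 0 \cdot 2\right)^{2}\right)^{2}\right) = 140 \left(-263 + \left(-8 - \left(0 \cdot 2\right)^{2}\right)^{2}\right) = 140 \left(-263 + \left(-8 - 0^{2}\right)^{2}\right) = 140 \left(-263 + \left(-8 - 0\right)^{2}\right) = 140 \left(-263 + \left(-8 + 0\right)^{2}\right) = 140 \left(-263 + \left(-8\right)^{2}\right) = 140 \left(-263 + 64\right) = 140 \left(-199\right) = -27860$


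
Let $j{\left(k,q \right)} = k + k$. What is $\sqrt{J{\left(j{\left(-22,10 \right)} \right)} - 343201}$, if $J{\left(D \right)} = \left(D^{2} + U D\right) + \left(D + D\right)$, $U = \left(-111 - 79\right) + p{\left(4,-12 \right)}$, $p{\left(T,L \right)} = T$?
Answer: $i \sqrt{333169} \approx 577.21 i$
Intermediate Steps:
$j{\left(k,q \right)} = 2 k$
$U = -186$ ($U = \left(-111 - 79\right) + 4 = -190 + 4 = -186$)
$J{\left(D \right)} = D^{2} - 184 D$ ($J{\left(D \right)} = \left(D^{2} - 186 D\right) + \left(D + D\right) = \left(D^{2} - 186 D\right) + 2 D = D^{2} - 184 D$)
$\sqrt{J{\left(j{\left(-22,10 \right)} \right)} - 343201} = \sqrt{2 \left(-22\right) \left(-184 + 2 \left(-22\right)\right) - 343201} = \sqrt{- 44 \left(-184 - 44\right) - 343201} = \sqrt{\left(-44\right) \left(-228\right) - 343201} = \sqrt{10032 - 343201} = \sqrt{-333169} = i \sqrt{333169}$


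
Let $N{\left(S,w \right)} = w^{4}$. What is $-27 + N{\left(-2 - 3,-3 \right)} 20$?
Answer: $1593$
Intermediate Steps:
$-27 + N{\left(-2 - 3,-3 \right)} 20 = -27 + \left(-3\right)^{4} \cdot 20 = -27 + 81 \cdot 20 = -27 + 1620 = 1593$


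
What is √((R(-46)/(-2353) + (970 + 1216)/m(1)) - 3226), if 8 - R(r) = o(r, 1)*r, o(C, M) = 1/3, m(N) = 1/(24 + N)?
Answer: √2562430736814/7059 ≈ 226.77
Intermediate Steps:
o(C, M) = ⅓
R(r) = 8 - r/3
√((R(-46)/(-2353) + (970 + 1216)/m(1)) - 3226) = √(((8 - ⅓*(-46))/(-2353) + (970 + 1216)/(1/(24 + 1))) - 3226) = √(((8 + 46/3)*(-1/2353) + 2186/(1/25)) - 3226) = √(((70/3)*(-1/2353) + 2186/(1/25)) - 3226) = √((-70/7059 + 2186*25) - 3226) = √((-70/7059 + 54650) - 3226) = √(385774280/7059 - 3226) = √(363001946/7059) = √2562430736814/7059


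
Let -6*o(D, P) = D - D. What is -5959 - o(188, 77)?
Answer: -5959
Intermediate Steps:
o(D, P) = 0 (o(D, P) = -(D - D)/6 = -⅙*0 = 0)
-5959 - o(188, 77) = -5959 - 1*0 = -5959 + 0 = -5959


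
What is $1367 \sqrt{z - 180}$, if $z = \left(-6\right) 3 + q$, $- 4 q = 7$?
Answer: $\frac{1367 i \sqrt{799}}{2} \approx 19320.0 i$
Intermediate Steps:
$q = - \frac{7}{4}$ ($q = \left(- \frac{1}{4}\right) 7 = - \frac{7}{4} \approx -1.75$)
$z = - \frac{79}{4}$ ($z = \left(-6\right) 3 - \frac{7}{4} = -18 - \frac{7}{4} = - \frac{79}{4} \approx -19.75$)
$1367 \sqrt{z - 180} = 1367 \sqrt{- \frac{79}{4} - 180} = 1367 \sqrt{- \frac{799}{4}} = 1367 \frac{i \sqrt{799}}{2} = \frac{1367 i \sqrt{799}}{2}$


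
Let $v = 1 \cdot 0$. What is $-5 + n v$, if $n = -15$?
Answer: $-5$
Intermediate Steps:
$v = 0$
$-5 + n v = -5 - 0 = -5 + 0 = -5$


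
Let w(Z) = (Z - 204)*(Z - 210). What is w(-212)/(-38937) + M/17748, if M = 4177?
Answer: -984352349/230351292 ≈ -4.2733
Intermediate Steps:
w(Z) = (-210 + Z)*(-204 + Z) (w(Z) = (-204 + Z)*(-210 + Z) = (-210 + Z)*(-204 + Z))
w(-212)/(-38937) + M/17748 = (42840 + (-212)² - 414*(-212))/(-38937) + 4177/17748 = (42840 + 44944 + 87768)*(-1/38937) + 4177*(1/17748) = 175552*(-1/38937) + 4177/17748 = -175552/38937 + 4177/17748 = -984352349/230351292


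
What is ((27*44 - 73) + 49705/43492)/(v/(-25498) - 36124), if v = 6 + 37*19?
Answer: -618878340465/20030033164906 ≈ -0.030898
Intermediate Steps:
v = 709 (v = 6 + 703 = 709)
((27*44 - 73) + 49705/43492)/(v/(-25498) - 36124) = ((27*44 - 73) + 49705/43492)/(709/(-25498) - 36124) = ((1188 - 73) + 49705*(1/43492))/(709*(-1/25498) - 36124) = (1115 + 49705/43492)/(-709/25498 - 36124) = 48543285/(43492*(-921090461/25498)) = (48543285/43492)*(-25498/921090461) = -618878340465/20030033164906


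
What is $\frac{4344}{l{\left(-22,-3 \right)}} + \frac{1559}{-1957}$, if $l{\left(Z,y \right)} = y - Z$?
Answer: $\frac{23467}{103} \approx 227.83$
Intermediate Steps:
$\frac{4344}{l{\left(-22,-3 \right)}} + \frac{1559}{-1957} = \frac{4344}{-3 - -22} + \frac{1559}{-1957} = \frac{4344}{-3 + 22} + 1559 \left(- \frac{1}{1957}\right) = \frac{4344}{19} - \frac{1559}{1957} = \frac{23467}{103}$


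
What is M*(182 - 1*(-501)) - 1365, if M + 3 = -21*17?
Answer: -247245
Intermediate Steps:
M = -360 (M = -3 - 21*17 = -3 - 357 = -360)
M*(182 - 1*(-501)) - 1365 = -360*(182 - 1*(-501)) - 1365 = -360*(182 + 501) - 1365 = -360*683 - 1365 = -245880 - 1365 = -247245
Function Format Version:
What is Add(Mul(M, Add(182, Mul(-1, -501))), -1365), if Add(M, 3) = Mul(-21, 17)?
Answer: -247245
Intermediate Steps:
M = -360 (M = Add(-3, Mul(-21, 17)) = Add(-3, -357) = -360)
Add(Mul(M, Add(182, Mul(-1, -501))), -1365) = Add(Mul(-360, Add(182, Mul(-1, -501))), -1365) = Add(Mul(-360, Add(182, 501)), -1365) = Add(Mul(-360, 683), -1365) = Add(-245880, -1365) = -247245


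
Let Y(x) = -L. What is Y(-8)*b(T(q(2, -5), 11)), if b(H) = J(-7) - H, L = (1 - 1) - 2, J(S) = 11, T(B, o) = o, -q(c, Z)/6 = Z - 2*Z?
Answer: 0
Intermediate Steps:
q(c, Z) = 6*Z (q(c, Z) = -6*(Z - 2*Z) = -(-6)*Z = 6*Z)
L = -2 (L = 0 - 2 = -2)
Y(x) = 2 (Y(x) = -1*(-2) = 2)
b(H) = 11 - H
Y(-8)*b(T(q(2, -5), 11)) = 2*(11 - 1*11) = 2*(11 - 11) = 2*0 = 0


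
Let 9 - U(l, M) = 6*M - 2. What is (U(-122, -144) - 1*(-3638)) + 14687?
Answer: 19200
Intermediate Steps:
U(l, M) = 11 - 6*M (U(l, M) = 9 - (6*M - 2) = 9 - (-2 + 6*M) = 9 + (2 - 6*M) = 11 - 6*M)
(U(-122, -144) - 1*(-3638)) + 14687 = ((11 - 6*(-144)) - 1*(-3638)) + 14687 = ((11 + 864) + 3638) + 14687 = (875 + 3638) + 14687 = 4513 + 14687 = 19200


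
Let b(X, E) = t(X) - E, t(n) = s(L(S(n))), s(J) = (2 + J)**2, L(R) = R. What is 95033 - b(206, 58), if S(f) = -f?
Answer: 53475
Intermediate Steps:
t(n) = (2 - n)**2
b(X, E) = (-2 + X)**2 - E
95033 - b(206, 58) = 95033 - ((-2 + 206)**2 - 1*58) = 95033 - (204**2 - 58) = 95033 - (41616 - 58) = 95033 - 1*41558 = 95033 - 41558 = 53475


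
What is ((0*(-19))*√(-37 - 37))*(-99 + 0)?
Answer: 0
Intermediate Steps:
((0*(-19))*√(-37 - 37))*(-99 + 0) = (0*√(-74))*(-99) = (0*(I*√74))*(-99) = 0*(-99) = 0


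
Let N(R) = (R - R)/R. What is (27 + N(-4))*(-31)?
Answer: -837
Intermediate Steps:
N(R) = 0 (N(R) = 0/R = 0)
(27 + N(-4))*(-31) = (27 + 0)*(-31) = 27*(-31) = -837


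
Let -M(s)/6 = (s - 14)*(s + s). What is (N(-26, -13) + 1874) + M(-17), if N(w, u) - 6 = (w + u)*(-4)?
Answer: -4288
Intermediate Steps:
M(s) = -12*s*(-14 + s) (M(s) = -6*(s - 14)*(s + s) = -6*(-14 + s)*2*s = -12*s*(-14 + s))
N(w, u) = 6 - 4*u - 4*w (N(w, u) = 6 + (w + u)*(-4) = 6 + (u + w)*(-4) = 6 + (-4*u - 4*w) = 6 - 4*u - 4*w)
(N(-26, -13) + 1874) + M(-17) = ((6 - 4*(-13) - 4*(-26)) + 1874) + 12*(-17)*(14 - 1*(-17)) = ((6 + 52 + 104) + 1874) + 12*(-17)*(14 + 17) = (162 + 1874) + 12*(-17)*31 = 2036 - 6324 = -4288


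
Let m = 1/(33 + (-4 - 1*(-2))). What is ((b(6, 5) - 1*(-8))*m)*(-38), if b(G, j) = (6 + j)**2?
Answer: -4902/31 ≈ -158.13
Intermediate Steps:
m = 1/31 (m = 1/(33 + (-4 + 2)) = 1/(33 - 2) = 1/31 ≈ 0.032258)
((b(6, 5) - 1*(-8))*m)*(-38) = (((6 + 5)**2 - 1*(-8))*(1/31))*(-38) = ((11**2 + 8)*(1/31))*(-38) = ((121 + 8)*(1/31))*(-38) = (129*(1/31))*(-38) = (129/31)*(-38) = -4902/31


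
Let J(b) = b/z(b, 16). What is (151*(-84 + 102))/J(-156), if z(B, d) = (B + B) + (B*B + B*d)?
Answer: -375084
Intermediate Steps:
z(B, d) = B**2 + 2*B + B*d (z(B, d) = 2*B + (B**2 + B*d) = B**2 + 2*B + B*d)
J(b) = 1/(18 + b) (J(b) = b/((b*(2 + b + 16))) = b/((b*(18 + b))) = b*(1/(b*(18 + b))) = 1/(18 + b))
(151*(-84 + 102))/J(-156) = (151*(-84 + 102))/(1/(18 - 156)) = (151*18)/(1/(-138)) = 2718/(-1/138) = 2718*(-138) = -375084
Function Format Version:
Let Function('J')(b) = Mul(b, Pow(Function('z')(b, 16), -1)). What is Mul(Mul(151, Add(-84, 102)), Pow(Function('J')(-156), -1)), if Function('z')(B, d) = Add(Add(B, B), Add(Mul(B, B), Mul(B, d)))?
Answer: -375084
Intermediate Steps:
Function('z')(B, d) = Add(Pow(B, 2), Mul(2, B), Mul(B, d)) (Function('z')(B, d) = Add(Mul(2, B), Add(Pow(B, 2), Mul(B, d))) = Add(Pow(B, 2), Mul(2, B), Mul(B, d)))
Function('J')(b) = Pow(Add(18, b), -1) (Function('J')(b) = Mul(b, Pow(Mul(b, Add(2, b, 16)), -1)) = Mul(b, Pow(Mul(b, Add(18, b)), -1)) = Mul(b, Mul(Pow(b, -1), Pow(Add(18, b), -1))) = Pow(Add(18, b), -1))
Mul(Mul(151, Add(-84, 102)), Pow(Function('J')(-156), -1)) = Mul(Mul(151, Add(-84, 102)), Pow(Pow(Add(18, -156), -1), -1)) = Mul(Mul(151, 18), Pow(Pow(-138, -1), -1)) = Mul(2718, Pow(Rational(-1, 138), -1)) = Mul(2718, -138) = -375084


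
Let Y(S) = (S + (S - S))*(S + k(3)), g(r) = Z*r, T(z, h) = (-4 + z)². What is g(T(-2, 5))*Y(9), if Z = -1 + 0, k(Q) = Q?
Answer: -3888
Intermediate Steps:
Z = -1
g(r) = -r
Y(S) = S*(3 + S) (Y(S) = (S + (S - S))*(S + 3) = (S + 0)*(3 + S) = S*(3 + S))
g(T(-2, 5))*Y(9) = (-(-4 - 2)²)*(9*(3 + 9)) = (-1*(-6)²)*(9*12) = -1*36*108 = -36*108 = -3888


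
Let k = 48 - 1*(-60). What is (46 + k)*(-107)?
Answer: -16478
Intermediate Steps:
k = 108 (k = 48 + 60 = 108)
(46 + k)*(-107) = (46 + 108)*(-107) = 154*(-107) = -16478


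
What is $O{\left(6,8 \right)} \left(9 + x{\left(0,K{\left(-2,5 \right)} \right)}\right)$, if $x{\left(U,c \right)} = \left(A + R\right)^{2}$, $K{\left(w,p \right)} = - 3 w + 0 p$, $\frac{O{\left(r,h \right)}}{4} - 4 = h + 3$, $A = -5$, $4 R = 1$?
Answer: $\frac{7575}{4} \approx 1893.8$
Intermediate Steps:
$R = \frac{1}{4}$ ($R = \frac{1}{4} \cdot 1 = \frac{1}{4} \approx 0.25$)
$O{\left(r,h \right)} = 28 + 4 h$ ($O{\left(r,h \right)} = 16 + 4 \left(h + 3\right) = 16 + 4 \left(3 + h\right) = 16 + \left(12 + 4 h\right) = 28 + 4 h$)
$K{\left(w,p \right)} = - 3 w$ ($K{\left(w,p \right)} = - 3 w + 0 = - 3 w$)
$x{\left(U,c \right)} = \frac{361}{16}$ ($x{\left(U,c \right)} = \left(-5 + \frac{1}{4}\right)^{2} = \left(- \frac{19}{4}\right)^{2} = \frac{361}{16}$)
$O{\left(6,8 \right)} \left(9 + x{\left(0,K{\left(-2,5 \right)} \right)}\right) = \left(28 + 4 \cdot 8\right) \left(9 + \frac{361}{16}\right) = \left(28 + 32\right) \frac{505}{16} = 60 \cdot \frac{505}{16} = \frac{7575}{4}$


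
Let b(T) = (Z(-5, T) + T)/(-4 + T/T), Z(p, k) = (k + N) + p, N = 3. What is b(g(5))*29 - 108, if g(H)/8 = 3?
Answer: -1658/3 ≈ -552.67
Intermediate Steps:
Z(p, k) = 3 + k + p (Z(p, k) = (k + 3) + p = (3 + k) + p = 3 + k + p)
g(H) = 24 (g(H) = 8*3 = 24)
b(T) = ⅔ - 2*T/3 (b(T) = ((3 + T - 5) + T)/(-4 + T/T) = ((-2 + T) + T)/(-4 + 1) = (-2 + 2*T)/(-3) = (-2 + 2*T)*(-⅓) = ⅔ - 2*T/3)
b(g(5))*29 - 108 = (⅔ - ⅔*24)*29 - 108 = (⅔ - 16)*29 - 108 = -46/3*29 - 108 = -1334/3 - 108 = -1658/3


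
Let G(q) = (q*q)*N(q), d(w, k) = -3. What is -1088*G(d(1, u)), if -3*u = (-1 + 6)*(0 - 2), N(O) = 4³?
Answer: -626688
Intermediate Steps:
N(O) = 64
u = 10/3 (u = -(-1 + 6)*(0 - 2)/3 = -5*(-2)/3 = -⅓*(-10) = 10/3 ≈ 3.3333)
G(q) = 64*q² (G(q) = (q*q)*64 = q²*64 = 64*q²)
-1088*G(d(1, u)) = -69632*(-3)² = -69632*9 = -1088*576 = -626688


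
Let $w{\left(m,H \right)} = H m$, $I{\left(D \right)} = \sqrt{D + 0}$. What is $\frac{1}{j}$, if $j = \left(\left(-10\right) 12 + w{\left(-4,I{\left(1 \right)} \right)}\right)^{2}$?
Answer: $\frac{1}{15376} \approx 6.5036 \cdot 10^{-5}$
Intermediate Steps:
$I{\left(D \right)} = \sqrt{D}$
$j = 15376$ ($j = \left(\left(-10\right) 12 + \sqrt{1} \left(-4\right)\right)^{2} = \left(-120 + 1 \left(-4\right)\right)^{2} = \left(-120 - 4\right)^{2} = \left(-124\right)^{2} = 15376$)
$\frac{1}{j} = \frac{1}{15376}$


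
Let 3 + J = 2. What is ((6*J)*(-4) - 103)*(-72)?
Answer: 5688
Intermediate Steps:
J = -1 (J = -3 + 2 = -1)
((6*J)*(-4) - 103)*(-72) = ((6*(-1))*(-4) - 103)*(-72) = (-6*(-4) - 103)*(-72) = (24 - 103)*(-72) = -79*(-72) = 5688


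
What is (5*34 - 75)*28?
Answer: 2660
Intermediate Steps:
(5*34 - 75)*28 = (170 - 75)*28 = 95*28 = 2660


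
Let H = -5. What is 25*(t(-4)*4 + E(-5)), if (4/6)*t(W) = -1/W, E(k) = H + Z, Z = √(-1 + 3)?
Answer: -175/2 + 25*√2 ≈ -52.145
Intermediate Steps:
Z = √2 ≈ 1.4142
E(k) = -5 + √2
t(W) = -3/(2*W) (t(W) = 3*(-1/W)/2 = -3/(2*W))
25*(t(-4)*4 + E(-5)) = 25*(-3/2/(-4)*4 + (-5 + √2)) = 25*(-3/2*(-¼)*4 + (-5 + √2)) = 25*((3/8)*4 + (-5 + √2)) = 25*(3/2 + (-5 + √2)) = 25*(-7/2 + √2) = -175/2 + 25*√2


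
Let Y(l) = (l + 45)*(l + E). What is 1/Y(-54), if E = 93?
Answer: -1/351 ≈ -0.0028490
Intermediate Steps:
Y(l) = (45 + l)*(93 + l) (Y(l) = (l + 45)*(l + 93) = (45 + l)*(93 + l))
1/Y(-54) = 1/(4185 + (-54)**2 + 138*(-54)) = 1/(4185 + 2916 - 7452) = 1/(-351) = -1/351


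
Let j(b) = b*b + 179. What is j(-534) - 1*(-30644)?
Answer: 315979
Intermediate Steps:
j(b) = 179 + b² (j(b) = b² + 179 = 179 + b²)
j(-534) - 1*(-30644) = (179 + (-534)²) - 1*(-30644) = (179 + 285156) + 30644 = 285335 + 30644 = 315979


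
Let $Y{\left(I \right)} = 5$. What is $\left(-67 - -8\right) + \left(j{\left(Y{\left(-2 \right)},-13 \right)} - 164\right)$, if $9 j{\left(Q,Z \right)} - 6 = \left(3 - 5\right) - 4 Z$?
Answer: $- \frac{1951}{9} \approx -216.78$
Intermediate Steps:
$j{\left(Q,Z \right)} = \frac{4}{9} - \frac{4 Z}{9}$ ($j{\left(Q,Z \right)} = \frac{2}{3} + \frac{\left(3 - 5\right) - 4 Z}{9} = \frac{2}{3} + \frac{-2 - 4 Z}{9} = \frac{2}{3} - \left(\frac{2}{9} + \frac{4 Z}{9}\right) = \frac{4}{9} - \frac{4 Z}{9}$)
$\left(-67 - -8\right) + \left(j{\left(Y{\left(-2 \right)},-13 \right)} - 164\right) = \left(-67 - -8\right) + \left(\left(\frac{4}{9} - - \frac{52}{9}\right) - 164\right) = \left(-67 + 8\right) + \left(\left(\frac{4}{9} + \frac{52}{9}\right) - 164\right) = -59 + \left(\frac{56}{9} - 164\right) = -59 - \frac{1420}{9} = - \frac{1951}{9}$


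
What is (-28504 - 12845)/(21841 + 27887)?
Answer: -1969/2368 ≈ -0.83150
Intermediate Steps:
(-28504 - 12845)/(21841 + 27887) = -41349/49728 = -41349*1/49728 = -1969/2368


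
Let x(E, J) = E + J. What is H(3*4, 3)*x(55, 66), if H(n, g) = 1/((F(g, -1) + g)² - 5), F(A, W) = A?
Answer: 121/31 ≈ 3.9032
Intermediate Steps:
H(n, g) = 1/(-5 + 4*g²) (H(n, g) = 1/((g + g)² - 5) = 1/((2*g)² - 5) = 1/(4*g² - 5) = 1/(-5 + 4*g²))
H(3*4, 3)*x(55, 66) = (55 + 66)/(-5 + 4*3²) = 121/(-5 + 4*9) = 121/(-5 + 36) = 121/31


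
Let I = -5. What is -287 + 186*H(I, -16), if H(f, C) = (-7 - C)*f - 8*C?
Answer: 15151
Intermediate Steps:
H(f, C) = -8*C + f*(-7 - C) (H(f, C) = f*(-7 - C) - 8*C = -8*C + f*(-7 - C))
-287 + 186*H(I, -16) = -287 + 186*(-8*(-16) - 7*(-5) - 1*(-16)*(-5)) = -287 + 186*(128 + 35 - 80) = -287 + 186*83 = -287 + 15438 = 15151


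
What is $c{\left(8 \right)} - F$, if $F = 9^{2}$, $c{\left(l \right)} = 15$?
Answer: $-66$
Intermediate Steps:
$F = 81$
$c{\left(8 \right)} - F = 15 - 81 = -66$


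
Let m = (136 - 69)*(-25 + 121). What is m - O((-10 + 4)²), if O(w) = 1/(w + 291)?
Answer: 2103263/327 ≈ 6432.0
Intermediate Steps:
O(w) = 1/(291 + w)
m = 6432 (m = 67*96 = 6432)
m - O((-10 + 4)²) = 6432 - 1/(291 + (-10 + 4)²) = 6432 - 1/(291 + (-6)²) = 6432 - 1/(291 + 36) = 6432 - 1/327 = 2103263/327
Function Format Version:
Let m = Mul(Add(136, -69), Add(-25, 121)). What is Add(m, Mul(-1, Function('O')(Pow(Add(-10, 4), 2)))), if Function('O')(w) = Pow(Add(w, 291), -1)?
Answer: Rational(2103263, 327) ≈ 6432.0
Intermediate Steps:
Function('O')(w) = Pow(Add(291, w), -1)
m = 6432 (m = Mul(67, 96) = 6432)
Add(m, Mul(-1, Function('O')(Pow(Add(-10, 4), 2)))) = Add(6432, Mul(-1, Pow(Add(291, Pow(Add(-10, 4), 2)), -1))) = Add(6432, Mul(-1, Pow(Add(291, Pow(-6, 2)), -1))) = Add(6432, Mul(-1, Pow(Add(291, 36), -1))) = Add(6432, Mul(-1, Pow(327, -1))) = Add(6432, Mul(-1, Rational(1, 327))) = Add(6432, Rational(-1, 327)) = Rational(2103263, 327)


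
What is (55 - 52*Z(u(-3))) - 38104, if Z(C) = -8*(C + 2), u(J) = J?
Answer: -38465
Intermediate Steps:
Z(C) = -16 - 8*C (Z(C) = -8*(2 + C) = -16 - 8*C)
(55 - 52*Z(u(-3))) - 38104 = (55 - 52*(-16 - 8*(-3))) - 38104 = (55 - 52*(-16 + 24)) - 38104 = (55 - 52*8) - 38104 = (55 - 416) - 38104 = -361 - 38104 = -38465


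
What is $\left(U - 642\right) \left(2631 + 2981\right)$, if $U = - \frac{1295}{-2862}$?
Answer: $- \frac{5152121854}{1431} \approx -3.6004 \cdot 10^{6}$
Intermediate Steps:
$U = \frac{1295}{2862}$ ($U = \left(-1295\right) \left(- \frac{1}{2862}\right) = \frac{1295}{2862} \approx 0.45248$)
$\left(U - 642\right) \left(2631 + 2981\right) = \left(\frac{1295}{2862} - 642\right) \left(2631 + 2981\right) = \left(- \frac{1836109}{2862}\right) 5612 = - \frac{5152121854}{1431}$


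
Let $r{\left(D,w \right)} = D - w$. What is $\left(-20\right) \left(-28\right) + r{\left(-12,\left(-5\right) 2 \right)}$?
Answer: $558$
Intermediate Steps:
$\left(-20\right) \left(-28\right) + r{\left(-12,\left(-5\right) 2 \right)} = \left(-20\right) \left(-28\right) - \left(12 - 10\right) = 560 - 2 = 558$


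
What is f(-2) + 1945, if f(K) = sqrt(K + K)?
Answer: 1945 + 2*I ≈ 1945.0 + 2.0*I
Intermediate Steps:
f(K) = sqrt(2)*sqrt(K) (f(K) = sqrt(2*K) = sqrt(2)*sqrt(K))
f(-2) + 1945 = sqrt(2)*sqrt(-2) + 1945 = sqrt(2)*(I*sqrt(2)) + 1945 = 2*I + 1945 = 1945 + 2*I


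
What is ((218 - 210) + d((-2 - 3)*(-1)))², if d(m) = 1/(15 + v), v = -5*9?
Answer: 57121/900 ≈ 63.468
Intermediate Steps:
v = -45
d(m) = -1/30 (d(m) = 1/(15 - 45) = 1/(-30) = -1/30)
((218 - 210) + d((-2 - 3)*(-1)))² = ((218 - 210) - 1/30)² = (8 - 1/30)² = (239/30)² = 57121/900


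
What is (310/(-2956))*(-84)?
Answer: 6510/739 ≈ 8.8092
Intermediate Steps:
(310/(-2956))*(-84) = (310*(-1/2956))*(-84) = -155/1478*(-84) = 6510/739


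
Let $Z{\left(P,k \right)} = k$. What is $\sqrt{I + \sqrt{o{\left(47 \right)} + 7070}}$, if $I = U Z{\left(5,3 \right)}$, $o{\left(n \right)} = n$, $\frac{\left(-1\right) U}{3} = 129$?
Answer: $\sqrt{-1161 + \sqrt{7117}} \approx 32.812 i$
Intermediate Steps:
$U = -387$ ($U = \left(-3\right) 129 = -387$)
$I = -1161$ ($I = \left(-387\right) 3 = -1161$)
$\sqrt{I + \sqrt{o{\left(47 \right)} + 7070}} = \sqrt{-1161 + \sqrt{47 + 7070}} = \sqrt{-1161 + \sqrt{7117}}$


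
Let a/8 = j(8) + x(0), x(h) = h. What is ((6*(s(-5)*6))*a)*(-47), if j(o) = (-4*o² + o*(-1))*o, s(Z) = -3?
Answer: -85764096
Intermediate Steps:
j(o) = o*(-o - 4*o²) (j(o) = (-4*o² - o)*o = (-o - 4*o²)*o = o*(-o - 4*o²))
a = -16896 (a = 8*(8²*(-1 - 4*8) + 0) = 8*(64*(-1 - 32) + 0) = 8*(64*(-33) + 0) = 8*(-2112 + 0) = 8*(-2112) = -16896)
((6*(s(-5)*6))*a)*(-47) = ((6*(-3*6))*(-16896))*(-47) = ((6*(-18))*(-16896))*(-47) = -108*(-16896)*(-47) = 1824768*(-47) = -85764096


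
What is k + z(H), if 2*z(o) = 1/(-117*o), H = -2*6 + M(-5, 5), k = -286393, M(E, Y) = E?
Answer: -1139271353/3978 ≈ -2.8639e+5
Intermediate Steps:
H = -17 (H = -2*6 - 5 = -12 - 5 = -17)
z(o) = -1/(234*o) (z(o) = 1/(2*((-117*o))) = (-1/(117*o))/2 = -1/(234*o))
k + z(H) = -286393 - 1/234/(-17) = -286393 - 1/234*(-1/17) = -286393 + 1/3978 = -1139271353/3978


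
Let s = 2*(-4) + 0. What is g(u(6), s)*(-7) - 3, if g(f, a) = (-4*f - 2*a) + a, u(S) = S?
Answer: 109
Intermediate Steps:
s = -8 (s = -8 + 0 = -8)
g(f, a) = -a - 4*f
g(u(6), s)*(-7) - 3 = (-1*(-8) - 4*6)*(-7) - 3 = (8 - 24)*(-7) - 3 = -16*(-7) - 3 = 112 - 3 = 109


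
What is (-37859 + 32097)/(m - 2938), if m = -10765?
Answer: 5762/13703 ≈ 0.42049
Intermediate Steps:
(-37859 + 32097)/(m - 2938) = (-37859 + 32097)/(-10765 - 2938) = -5762/(-13703) = -5762*(-1/13703) = 5762/13703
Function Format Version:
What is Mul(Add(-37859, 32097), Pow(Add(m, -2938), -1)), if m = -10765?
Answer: Rational(5762, 13703) ≈ 0.42049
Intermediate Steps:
Mul(Add(-37859, 32097), Pow(Add(m, -2938), -1)) = Mul(Add(-37859, 32097), Pow(Add(-10765, -2938), -1)) = Mul(-5762, Pow(-13703, -1)) = Mul(-5762, Rational(-1, 13703)) = Rational(5762, 13703)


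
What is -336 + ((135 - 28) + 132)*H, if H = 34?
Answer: 7790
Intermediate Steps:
-336 + ((135 - 28) + 132)*H = -336 + ((135 - 28) + 132)*34 = -336 + (107 + 132)*34 = -336 + 239*34 = -336 + 8126 = 7790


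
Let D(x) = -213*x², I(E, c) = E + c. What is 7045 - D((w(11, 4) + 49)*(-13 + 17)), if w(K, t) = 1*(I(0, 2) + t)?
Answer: 10316245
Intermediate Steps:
w(K, t) = 2 + t (w(K, t) = 1*((0 + 2) + t) = 1*(2 + t) = 2 + t)
7045 - D((w(11, 4) + 49)*(-13 + 17)) = 7045 - (-213)*(((2 + 4) + 49)*(-13 + 17))² = 7045 - (-213)*((6 + 49)*4)² = 7045 - (-213)*(55*4)² = 7045 - (-213)*220² = 7045 - (-213)*48400 = 7045 - 1*(-10309200) = 7045 + 10309200 = 10316245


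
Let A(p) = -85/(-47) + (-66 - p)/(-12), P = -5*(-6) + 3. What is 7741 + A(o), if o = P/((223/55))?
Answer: 324868521/41924 ≈ 7749.0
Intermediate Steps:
P = 33 (P = 30 + 3 = 33)
o = 1815/223 (o = 33/((223/55)) = 33/((223*(1/55))) = 33/(223/55) = 33*(55/223) = 1815/223 ≈ 8.1390)
A(p) = 687/94 + p/12 (A(p) = -85*(-1/47) + (-66 - p)*(-1/12) = 85/47 + (11/2 + p/12) = 687/94 + p/12)
7741 + A(o) = 7741 + (687/94 + (1/12)*(1815/223)) = 7741 + (687/94 + 605/892) = 7741 + 334837/41924 = 324868521/41924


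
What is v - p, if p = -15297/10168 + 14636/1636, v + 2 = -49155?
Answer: -204460754023/4158712 ≈ -49164.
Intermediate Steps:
v = -49157 (v = -2 - 49155 = -49157)
p = 30948239/4158712 (p = -15297*1/10168 + 14636*(1/1636) = -15297/10168 + 3659/409 = 30948239/4158712 ≈ 7.4418)
v - p = -49157 - 1*30948239/4158712 = -49157 - 30948239/4158712 = -204460754023/4158712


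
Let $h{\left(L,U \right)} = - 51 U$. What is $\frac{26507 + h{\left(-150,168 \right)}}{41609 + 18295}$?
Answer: $\frac{17939}{59904} \approx 0.29946$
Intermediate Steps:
$\frac{26507 + h{\left(-150,168 \right)}}{41609 + 18295} = \frac{26507 - 8568}{41609 + 18295} = \frac{26507 - 8568}{59904} = 17939 \cdot \frac{1}{59904} = \frac{17939}{59904}$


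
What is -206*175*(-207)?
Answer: 7462350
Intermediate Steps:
-206*175*(-207) = -36050*(-207) = 7462350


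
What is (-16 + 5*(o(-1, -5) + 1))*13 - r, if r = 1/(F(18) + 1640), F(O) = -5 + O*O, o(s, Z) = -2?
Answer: -534808/1959 ≈ -273.00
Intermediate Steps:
F(O) = -5 + O²
r = 1/1959 (r = 1/((-5 + 18²) + 1640) = 1/((-5 + 324) + 1640) = 1/(319 + 1640) = 1/1959 ≈ 0.00051046)
(-16 + 5*(o(-1, -5) + 1))*13 - r = (-16 + 5*(-2 + 1))*13 - 1*1/1959 = (-16 + 5*(-1))*13 - 1/1959 = (-16 - 5)*13 - 1/1959 = -21*13 - 1/1959 = -273 - 1/1959 = -534808/1959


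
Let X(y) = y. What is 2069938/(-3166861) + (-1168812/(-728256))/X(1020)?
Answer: -42608116620873/65344756525120 ≈ -0.65205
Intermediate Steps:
2069938/(-3166861) + (-1168812/(-728256))/X(1020) = 2069938/(-3166861) - 1168812/(-728256)/1020 = 2069938*(-1/3166861) - 1168812*(-1/728256)*(1/1020) = -2069938/3166861 + (97401/60688)*(1/1020) = -2069938/3166861 + 32467/20633920 = -42608116620873/65344756525120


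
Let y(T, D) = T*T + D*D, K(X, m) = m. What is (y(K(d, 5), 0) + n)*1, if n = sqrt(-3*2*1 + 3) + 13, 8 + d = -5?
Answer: 38 + I*sqrt(3) ≈ 38.0 + 1.732*I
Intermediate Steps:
d = -13 (d = -8 - 5 = -13)
y(T, D) = D**2 + T**2 (y(T, D) = T**2 + D**2 = D**2 + T**2)
n = 13 + I*sqrt(3) (n = sqrt(-6*1 + 3) + 13 = sqrt(-6 + 3) + 13 = sqrt(-3) + 13 = I*sqrt(3) + 13 = 13 + I*sqrt(3) ≈ 13.0 + 1.732*I)
(y(K(d, 5), 0) + n)*1 = ((0**2 + 5**2) + (13 + I*sqrt(3)))*1 = ((0 + 25) + (13 + I*sqrt(3)))*1 = (25 + (13 + I*sqrt(3)))*1 = (38 + I*sqrt(3))*1 = 38 + I*sqrt(3)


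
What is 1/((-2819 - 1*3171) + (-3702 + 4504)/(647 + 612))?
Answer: -1259/7540608 ≈ -0.00016696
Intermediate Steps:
1/((-2819 - 1*3171) + (-3702 + 4504)/(647 + 612)) = 1/((-2819 - 3171) + 802/1259) = 1/(-5990 + 802*(1/1259)) = 1/(-5990 + 802/1259) = 1/(-7540608/1259) = -1259/7540608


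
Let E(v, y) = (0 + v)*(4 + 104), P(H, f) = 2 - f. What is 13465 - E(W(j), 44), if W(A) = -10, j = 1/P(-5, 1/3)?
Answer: 14545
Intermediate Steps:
j = ⅗ (j = 1/(2 - 1/3) = 1/(2 - 1*⅓) = 1/(2 - ⅓) = 1/(5/3) = ⅗ ≈ 0.60000)
E(v, y) = 108*v (E(v, y) = v*108 = 108*v)
13465 - E(W(j), 44) = 13465 - 108*(-10) = 13465 - 1*(-1080) = 13465 + 1080 = 14545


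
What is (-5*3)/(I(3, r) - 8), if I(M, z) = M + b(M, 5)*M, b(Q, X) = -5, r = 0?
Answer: ¾ ≈ 0.75000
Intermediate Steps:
I(M, z) = -4*M (I(M, z) = M - 5*M = -4*M)
(-5*3)/(I(3, r) - 8) = (-5*3)/(-4*3 - 8) = -15/(-12 - 8) = -15/(-20) = -15*(-1/20) = ¾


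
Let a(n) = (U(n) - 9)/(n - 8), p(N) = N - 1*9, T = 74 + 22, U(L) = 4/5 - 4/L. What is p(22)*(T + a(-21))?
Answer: 131417/105 ≈ 1251.6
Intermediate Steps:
U(L) = 4/5 - 4/L (U(L) = 4*(1/5) - 4/L = 4/5 - 4/L)
T = 96
p(N) = -9 + N (p(N) = N - 9 = -9 + N)
a(n) = (-41/5 - 4/n)/(-8 + n) (a(n) = ((4/5 - 4/n) - 9)/(n - 8) = (-41/5 - 4/n)/(-8 + n))
p(22)*(T + a(-21)) = (-9 + 22)*(96 + (1/5)*(-20 - 41*(-21))/(-21*(-8 - 21))) = 13*(96 + (1/5)*(-1/21)*(-20 + 861)/(-29)) = 13*(96 + (1/5)*(-1/21)*(-1/29)*841) = 13*(96 + 29/105) = 13*(10109/105) = 131417/105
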